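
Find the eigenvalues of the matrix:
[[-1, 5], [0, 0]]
λ = -1 and λ = 0

Characteristic equation: det(A - λI) = 0
λ² - (trace)λ + (det) = 0
λ² - (-1)λ + (0) = 0
λ² + 1λ + 0 = 0
Solving: λ = -1, 0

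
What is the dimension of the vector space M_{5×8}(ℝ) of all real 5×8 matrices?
Dimension = 40

A real 5×8 matrix is determined by its 5·8 = 40 independent entries.
A standard basis is {E_ij : 1 ≤ i ≤ 5, 1 ≤ j ≤ 8}, where E_ij has a 1 in position (i, j) and 0 elsewhere — there are 40 such matrices, and they are linearly independent and span M_{5×8}(ℝ).
Therefore dim(M_{5×8}(ℝ)) = 40.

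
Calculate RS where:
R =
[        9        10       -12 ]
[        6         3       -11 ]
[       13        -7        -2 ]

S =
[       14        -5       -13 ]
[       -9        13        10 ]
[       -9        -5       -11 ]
RS =
[      144       145       115 ]
[      156        64        73 ]
[      263      -146      -217 ]

Matrix multiplication: (RS)[i][j] = sum over k of R[i][k] * S[k][j].
  (RS)[0][0] = (9)*(14) + (10)*(-9) + (-12)*(-9) = 144
  (RS)[0][1] = (9)*(-5) + (10)*(13) + (-12)*(-5) = 145
  (RS)[0][2] = (9)*(-13) + (10)*(10) + (-12)*(-11) = 115
  (RS)[1][0] = (6)*(14) + (3)*(-9) + (-11)*(-9) = 156
  (RS)[1][1] = (6)*(-5) + (3)*(13) + (-11)*(-5) = 64
  (RS)[1][2] = (6)*(-13) + (3)*(10) + (-11)*(-11) = 73
  (RS)[2][0] = (13)*(14) + (-7)*(-9) + (-2)*(-9) = 263
  (RS)[2][1] = (13)*(-5) + (-7)*(13) + (-2)*(-5) = -146
  (RS)[2][2] = (13)*(-13) + (-7)*(10) + (-2)*(-11) = -217
RS =
[      144       145       115 ]
[      156        64        73 ]
[      263      -146      -217 ]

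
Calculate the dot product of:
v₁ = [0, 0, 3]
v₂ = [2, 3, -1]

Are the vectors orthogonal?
-3, No

The dot product is the sum of products of corresponding components.
v₁·v₂ = (0)*(2) + (0)*(3) + (3)*(-1) = 0 + 0 - 3 = -3.
Two vectors are orthogonal iff their dot product is 0; here the dot product is -3, so the vectors are not orthogonal.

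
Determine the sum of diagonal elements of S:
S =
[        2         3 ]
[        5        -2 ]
tr(S) = 2 - 2 = 0

The trace of a square matrix is the sum of its diagonal entries.
Diagonal entries of S: S[0][0] = 2, S[1][1] = -2.
tr(S) = 2 - 2 = 0.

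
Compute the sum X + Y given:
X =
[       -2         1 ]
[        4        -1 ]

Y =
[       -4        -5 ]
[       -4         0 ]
X + Y =
[       -6        -4 ]
[        0        -1 ]

Matrix addition is elementwise: (X+Y)[i][j] = X[i][j] + Y[i][j].
  (X+Y)[0][0] = (-2) + (-4) = -6
  (X+Y)[0][1] = (1) + (-5) = -4
  (X+Y)[1][0] = (4) + (-4) = 0
  (X+Y)[1][1] = (-1) + (0) = -1
X + Y =
[       -6        -4 ]
[        0        -1 ]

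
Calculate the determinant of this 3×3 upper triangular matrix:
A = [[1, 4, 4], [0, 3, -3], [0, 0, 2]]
6

The determinant of a triangular matrix is the product of its diagonal entries (the off-diagonal entries above the diagonal do not affect it).
det(A) = (1) * (3) * (2) = 6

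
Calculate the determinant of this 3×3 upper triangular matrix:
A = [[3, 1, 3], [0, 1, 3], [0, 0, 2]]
6

The determinant of a triangular matrix is the product of its diagonal entries (the off-diagonal entries above the diagonal do not affect it).
det(A) = (3) * (1) * (2) = 6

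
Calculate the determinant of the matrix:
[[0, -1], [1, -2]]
1

For a 2×2 matrix [[a, b], [c, d]], det = ad - bc
det = (0)(-2) - (-1)(1) = 0 - -1 = 1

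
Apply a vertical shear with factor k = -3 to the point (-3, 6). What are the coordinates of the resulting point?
(-3, 15)

Shear matrix for vertical shear with factor k = -3:
[[1, 0], [-3, 1]]
Result: (-3, 6) → (-3, 15)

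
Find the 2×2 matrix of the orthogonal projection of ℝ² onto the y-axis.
[[0, 0], [0, 1]]

The orthogonal projection onto the line spanned by a nonzero vector u = (a, b) has matrix P = (u uᵀ) / (uᵀ u) = (1/(a² + b²)) · [[a², ab], [ab, b²]].
Here u = (0, 1), so a² + b² = 0 + 1 = 1.
P = (1/1) · [[0, 0], [0, 1]] = [[0, 0], [0, 1]].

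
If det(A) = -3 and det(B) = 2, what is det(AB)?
-6

Use the multiplicative property of determinants: det(AB) = det(A)*det(B).
det(AB) = (-3)*(2) = -6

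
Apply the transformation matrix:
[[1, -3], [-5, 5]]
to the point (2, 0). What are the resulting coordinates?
(2, -10)

Matrix multiplication:
[[1, -3], [-5, 5]] × [2, 0]ᵀ
= [1×2 + -3×0, -5×2 + 5×0]ᵀ
= [2.0000, -10.0000]ᵀ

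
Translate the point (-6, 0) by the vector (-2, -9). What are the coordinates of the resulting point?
(-8, -9)

Translation by (-2, -9):
x' = -6 + -2 = -8
y' = 0 + -9 = -9
Homogeneous matrix: [[1, 0, -2], [0, 1, -9], [0, 0, 1]]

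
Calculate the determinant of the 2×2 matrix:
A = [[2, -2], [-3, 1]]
-4

For A = [[a, b], [c, d]], det(A) = a*d - b*c.
det(A) = (2)*(1) - (-2)*(-3) = 2 - 6 = -4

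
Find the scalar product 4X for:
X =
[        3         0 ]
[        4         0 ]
4X =
[       12         0 ]
[       16         0 ]

Scalar multiplication is elementwise: (4X)[i][j] = 4 * X[i][j].
  (4X)[0][0] = 4 * (3) = 12
  (4X)[0][1] = 4 * (0) = 0
  (4X)[1][0] = 4 * (4) = 16
  (4X)[1][1] = 4 * (0) = 0
4X =
[       12         0 ]
[       16         0 ]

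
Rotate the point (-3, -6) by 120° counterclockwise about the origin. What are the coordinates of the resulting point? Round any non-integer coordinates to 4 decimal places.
(6.6962, 0.4019)

Rotation matrix R(θ) = [[cos θ, -sin θ], [sin θ, cos θ]]; for θ = 120°:
R = [[-1/2, -√3/2], [√3/2, -1/2]]
Result: R × [-3, -6]ᵀ = [-1/2·-3 + (-√3/2)·-6, √3/2·-3 + (-1/2)·-6]ᵀ = (6.6962, 0.4019)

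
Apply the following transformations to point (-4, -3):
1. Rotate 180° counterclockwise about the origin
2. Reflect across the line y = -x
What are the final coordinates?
(-3, -4)

Step 1: Rotate 180° → (4, 3)
Step 2: Reflect across the line y = -x → (-3, -4)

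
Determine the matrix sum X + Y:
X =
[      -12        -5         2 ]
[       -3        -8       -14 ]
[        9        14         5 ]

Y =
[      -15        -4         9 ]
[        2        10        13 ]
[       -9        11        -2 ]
X + Y =
[      -27        -9        11 ]
[       -1         2        -1 ]
[        0        25         3 ]

Matrix addition is elementwise: (X+Y)[i][j] = X[i][j] + Y[i][j].
  (X+Y)[0][0] = (-12) + (-15) = -27
  (X+Y)[0][1] = (-5) + (-4) = -9
  (X+Y)[0][2] = (2) + (9) = 11
  (X+Y)[1][0] = (-3) + (2) = -1
  (X+Y)[1][1] = (-8) + (10) = 2
  (X+Y)[1][2] = (-14) + (13) = -1
  (X+Y)[2][0] = (9) + (-9) = 0
  (X+Y)[2][1] = (14) + (11) = 25
  (X+Y)[2][2] = (5) + (-2) = 3
X + Y =
[      -27        -9        11 ]
[       -1         2        -1 ]
[        0        25         3 ]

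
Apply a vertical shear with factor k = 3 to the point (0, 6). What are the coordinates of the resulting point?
(0, 6)

Shear matrix for vertical shear with factor k = 3:
[[1, 0], [3, 1]]
Result: (0, 6) → (0, 6)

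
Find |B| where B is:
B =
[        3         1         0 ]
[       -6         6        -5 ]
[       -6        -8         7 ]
det(B) = 78

Expand along row 0 (cofactor expansion): det(B) = a*(e*i - f*h) - b*(d*i - f*g) + c*(d*h - e*g), where the 3×3 is [[a, b, c], [d, e, f], [g, h, i]].
Minor M_00 = (6)*(7) - (-5)*(-8) = 42 - 40 = 2.
Minor M_01 = (-6)*(7) - (-5)*(-6) = -42 - 30 = -72.
Minor M_02 = (-6)*(-8) - (6)*(-6) = 48 + 36 = 84.
det(B) = (3)*(2) - (1)*(-72) + (0)*(84) = 6 + 72 + 0 = 78.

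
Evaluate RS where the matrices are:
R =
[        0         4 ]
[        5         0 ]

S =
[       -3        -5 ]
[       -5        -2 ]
RS =
[      -20        -8 ]
[      -15       -25 ]

Matrix multiplication: (RS)[i][j] = sum over k of R[i][k] * S[k][j].
  (RS)[0][0] = (0)*(-3) + (4)*(-5) = -20
  (RS)[0][1] = (0)*(-5) + (4)*(-2) = -8
  (RS)[1][0] = (5)*(-3) + (0)*(-5) = -15
  (RS)[1][1] = (5)*(-5) + (0)*(-2) = -25
RS =
[      -20        -8 ]
[      -15       -25 ]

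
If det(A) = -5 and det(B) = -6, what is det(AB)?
30

Use the multiplicative property of determinants: det(AB) = det(A)*det(B).
det(AB) = (-5)*(-6) = 30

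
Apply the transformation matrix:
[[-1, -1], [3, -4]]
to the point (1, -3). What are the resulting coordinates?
(2, 15)

Matrix multiplication:
[[-1, -1], [3, -4]] × [1, -3]ᵀ
= [-1×1 + -1×-3, 3×1 + -4×-3]ᵀ
= [2.0000, 15.0000]ᵀ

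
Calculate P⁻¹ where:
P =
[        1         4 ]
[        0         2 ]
det(P) = 2
P⁻¹ =
[        1        -2 ]
[        0       1/2 ]

For a 2×2 matrix P = [[a, b], [c, d]] with det(P) ≠ 0, P⁻¹ = (1/det(P)) * [[d, -b], [-c, a]].
det(P) = (1)*(2) - (4)*(0) = 2 - 0 = 2.
P⁻¹ = (1/2) * [[2, -4], [0, 1]].
Dividing each entry by 2 and reducing:
P⁻¹ =
[        1        -2 ]
[        0       1/2 ]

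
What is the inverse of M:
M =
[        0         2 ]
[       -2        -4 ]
det(M) = 4
M⁻¹ =
[       -1      -1/2 ]
[      1/2         0 ]

For a 2×2 matrix M = [[a, b], [c, d]] with det(M) ≠ 0, M⁻¹ = (1/det(M)) * [[d, -b], [-c, a]].
det(M) = (0)*(-4) - (2)*(-2) = 0 + 4 = 4.
M⁻¹ = (1/4) * [[-4, -2], [2, 0]].
Dividing each entry by 4 and reducing:
M⁻¹ =
[       -1      -1/2 ]
[      1/2         0 ]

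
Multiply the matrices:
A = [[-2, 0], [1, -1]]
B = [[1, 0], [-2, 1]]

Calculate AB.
[[-2, 0], [3, -1]]

Each entry (i,j) of AB = sum over k of A[i][k]*B[k][j].
(AB)[0][0] = (-2)*(1) + (0)*(-2) = -2
(AB)[0][1] = (-2)*(0) + (0)*(1) = 0
(AB)[1][0] = (1)*(1) + (-1)*(-2) = 3
(AB)[1][1] = (1)*(0) + (-1)*(1) = -1
AB = [[-2, 0], [3, -1]]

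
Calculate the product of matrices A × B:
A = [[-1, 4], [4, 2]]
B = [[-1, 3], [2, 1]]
[[9, 1], [0, 14]]

Matrix multiplication:
C[0][0] = -1×-1 + 4×2 = 9
C[0][1] = -1×3 + 4×1 = 1
C[1][0] = 4×-1 + 2×2 = 0
C[1][1] = 4×3 + 2×1 = 14
Result: [[9, 1], [0, 14]]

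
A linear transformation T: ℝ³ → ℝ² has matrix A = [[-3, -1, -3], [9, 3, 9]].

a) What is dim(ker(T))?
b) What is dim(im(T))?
dim(ker) = 2, dim(im) = 1

Observe that row 2 = -3 × row 1 (so the rows are linearly dependent).
Thus rank(A) = 1 (only one linearly independent row).
dim(im(T)) = rank(A) = 1.
By the rank-nullity theorem applied to T: ℝ³ → ℝ², rank(A) + nullity(A) = 3 (the domain dimension), so dim(ker(T)) = 3 - 1 = 2.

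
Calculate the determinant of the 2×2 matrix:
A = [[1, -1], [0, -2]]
-2

For A = [[a, b], [c, d]], det(A) = a*d - b*c.
det(A) = (1)*(-2) - (-1)*(0) = -2 - 0 = -2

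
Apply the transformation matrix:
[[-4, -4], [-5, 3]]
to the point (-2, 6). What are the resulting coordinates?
(-16, 28)

Matrix multiplication:
[[-4, -4], [-5, 3]] × [-2, 6]ᵀ
= [-4×-2 + -4×6, -5×-2 + 3×6]ᵀ
= [-16.0000, 28.0000]ᵀ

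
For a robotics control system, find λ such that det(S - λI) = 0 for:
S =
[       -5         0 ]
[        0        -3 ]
λ = -5, -3

Solve det(S - λI) = 0. For a 2×2 matrix the characteristic equation is λ² - (trace)λ + det = 0.
trace(S) = a + d = -5 - 3 = -8.
det(S) = a*d - b*c = (-5)*(-3) - (0)*(0) = 15 - 0 = 15.
Characteristic equation: λ² - (-8)λ + (15) = 0.
Discriminant = (-8)² - 4*(15) = 64 - 60 = 4.
λ = (-8 ± √4) / 2 = (-8 ± 2) / 2 = -5, -3.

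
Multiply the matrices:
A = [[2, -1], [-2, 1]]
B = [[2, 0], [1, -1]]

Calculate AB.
[[3, 1], [-3, -1]]

Each entry (i,j) of AB = sum over k of A[i][k]*B[k][j].
(AB)[0][0] = (2)*(2) + (-1)*(1) = 3
(AB)[0][1] = (2)*(0) + (-1)*(-1) = 1
(AB)[1][0] = (-2)*(2) + (1)*(1) = -3
(AB)[1][1] = (-2)*(0) + (1)*(-1) = -1
AB = [[3, 1], [-3, -1]]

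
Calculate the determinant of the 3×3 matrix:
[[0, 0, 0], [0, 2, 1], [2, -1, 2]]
0

Expansion along first row:
det = 0·det([[2,1],[-1,2]]) - 0·det([[0,1],[2,2]]) + 0·det([[0,2],[2,-1]])
    = 0·(2·2 - 1·-1) - 0·(0·2 - 1·2) + 0·(0·-1 - 2·2)
    = 0·5 - 0·-2 + 0·-4
    = 0 + 0 + 0 = 0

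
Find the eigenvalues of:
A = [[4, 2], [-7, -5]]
λ = -3, 2

Solve det(A - λI) = 0. For a 2×2 matrix this is λ² - (trace)λ + det = 0.
trace(A) = 4 - 5 = -1.
det(A) = (4)*(-5) - (2)*(-7) = -20 + 14 = -6.
Characteristic equation: λ² - (-1)λ + (-6) = 0.
Discriminant: (-1)² - 4*(-6) = 1 + 24 = 25.
Roots: λ = (-1 ± √25) / 2 = -3, 2.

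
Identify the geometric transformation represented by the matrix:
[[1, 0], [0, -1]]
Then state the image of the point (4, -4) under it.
reflection across the x-axis; image of (4, -4) is (4, 4)

This is a symmetric orthogonal matrix with determinant -1, which characterizes a reflection in ℝ².
The matrix [[1, 0], [0, -1]] represents: reflection across the x-axis.
Applying it to (4, -4): [1·4 + 0·-4, 0·4 + -1·-4] = (4, 4).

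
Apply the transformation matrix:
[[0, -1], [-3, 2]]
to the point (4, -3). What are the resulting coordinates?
(3, -18)

Matrix multiplication:
[[0, -1], [-3, 2]] × [4, -3]ᵀ
= [0×4 + -1×-3, -3×4 + 2×-3]ᵀ
= [3.0000, -18.0000]ᵀ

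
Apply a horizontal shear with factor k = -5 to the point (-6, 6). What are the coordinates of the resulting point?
(-36, 6)

Shear matrix for horizontal shear with factor k = -5:
[[1, -5], [0, 1]]
Result: (-6, 6) → (-36, 6)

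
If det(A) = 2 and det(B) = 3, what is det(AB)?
6

Use the multiplicative property of determinants: det(AB) = det(A)*det(B).
det(AB) = (2)*(3) = 6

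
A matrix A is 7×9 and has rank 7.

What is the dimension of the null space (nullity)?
2

The rank-nullity theorem for an m×n matrix states:
rank(A) + nullity(A) = n (the number of columns).
Here n = 9 and rank(A) = 7, so nullity(A) = 9 - 7 = 2.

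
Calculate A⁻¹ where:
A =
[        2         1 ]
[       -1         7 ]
det(A) = 15
A⁻¹ =
[     7/15     -1/15 ]
[     1/15      2/15 ]

For a 2×2 matrix A = [[a, b], [c, d]] with det(A) ≠ 0, A⁻¹ = (1/det(A)) * [[d, -b], [-c, a]].
det(A) = (2)*(7) - (1)*(-1) = 14 + 1 = 15.
A⁻¹ = (1/15) * [[7, -1], [1, 2]].
Dividing each entry by 15 and reducing:
A⁻¹ =
[     7/15     -1/15 ]
[     1/15      2/15 ]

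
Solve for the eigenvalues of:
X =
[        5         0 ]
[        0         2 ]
λ = 2, 5

Solve det(X - λI) = 0. For a 2×2 matrix the characteristic equation is λ² - (trace)λ + det = 0.
trace(X) = a + d = 5 + 2 = 7.
det(X) = a*d - b*c = (5)*(2) - (0)*(0) = 10 - 0 = 10.
Characteristic equation: λ² - (7)λ + (10) = 0.
Discriminant = (7)² - 4*(10) = 49 - 40 = 9.
λ = (7 ± √9) / 2 = (7 ± 3) / 2 = 2, 5.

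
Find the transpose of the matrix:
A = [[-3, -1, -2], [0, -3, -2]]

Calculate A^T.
[[-3, 0], [-1, -3], [-2, -2]]

The transpose sends entry (i,j) to (j,i); rows become columns.
Row 0 of A: [-3, -1, -2] -> column 0 of A^T.
Row 1 of A: [0, -3, -2] -> column 1 of A^T.
A^T = [[-3, 0], [-1, -3], [-2, -2]]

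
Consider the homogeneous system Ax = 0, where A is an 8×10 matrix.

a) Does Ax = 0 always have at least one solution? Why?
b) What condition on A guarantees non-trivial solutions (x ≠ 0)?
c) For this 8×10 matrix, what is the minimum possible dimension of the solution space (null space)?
a) Yes, x = 0 is always a solution. b) When A has linearly dependent columns (rank < n). c) Minimum nullity = 2.

a) x = 0 satisfies A·0 = 0, so the zero vector is always a solution.
b) Non-trivial solutions exist iff the columns of A are linearly dependent, equivalently rank(A) < n (the number of columns).
c) By rank-nullity, rank(A) + nullity(A) = n = 10. Since A has only 8 rows, rank(A) ≤ 8, so nullity(A) ≥ 10 - 8 = 2.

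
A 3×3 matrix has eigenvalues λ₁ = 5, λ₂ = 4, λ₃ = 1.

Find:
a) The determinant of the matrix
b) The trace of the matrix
det = 20, trace = 10

Two standard eigenvalue identities:
- det(A) equals the product of the eigenvalues (counted with multiplicity).
- trace(A) equals the sum of the eigenvalues.
det(A) = (5)*(4)*(1) = 20.
trace(A) = 5 + 4 + 1 = 10.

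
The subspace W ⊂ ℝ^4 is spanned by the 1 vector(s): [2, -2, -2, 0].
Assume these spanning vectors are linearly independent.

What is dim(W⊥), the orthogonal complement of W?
dim(W⊥) = 3

For any subspace W of ℝ^n, dim(W) + dim(W⊥) = n (the whole-space dimension).
Here the given 1 vectors are linearly independent, so dim(W) = 1.
Thus dim(W⊥) = n - dim(W) = 4 - 1 = 3.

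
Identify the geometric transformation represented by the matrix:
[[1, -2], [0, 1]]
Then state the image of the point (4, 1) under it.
horizontal shear with factor -2; image of (4, 1) is (2, 1)

The matrix [[1, k], [0, 1]] sends (x, y) to (x + -2y, y), leaving the y-coordinate fixed: a horizontal shear.
The matrix [[1, -2], [0, 1]] represents: horizontal shear with factor -2.
Applying it to (4, 1): [1·4 + -2·1, 0·4 + 1·1] = (2, 1).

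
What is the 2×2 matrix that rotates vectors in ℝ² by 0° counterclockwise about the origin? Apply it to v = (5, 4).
R = [[1, 0], [0, 1]]; R·v = (5, 4)

A counterclockwise rotation by angle θ in ℝ² has matrix R(θ) = [[cos θ, -sin θ], [sin θ, cos θ]].
For θ = 0°: cos θ = 1, sin θ = 0.
R(0°) = [[1, 0], [0, 1]].
R·v = [1·5 + (0)·4, 0·5 + 1·4] = (5, 4).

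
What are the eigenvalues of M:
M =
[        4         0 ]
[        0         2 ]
λ = 2, 4

Solve det(M - λI) = 0. For a 2×2 matrix the characteristic equation is λ² - (trace)λ + det = 0.
trace(M) = a + d = 4 + 2 = 6.
det(M) = a*d - b*c = (4)*(2) - (0)*(0) = 8 - 0 = 8.
Characteristic equation: λ² - (6)λ + (8) = 0.
Discriminant = (6)² - 4*(8) = 36 - 32 = 4.
λ = (6 ± √4) / 2 = (6 ± 2) / 2 = 2, 4.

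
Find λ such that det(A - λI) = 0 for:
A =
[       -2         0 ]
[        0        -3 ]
λ = -3, -2

Solve det(A - λI) = 0. For a 2×2 matrix the characteristic equation is λ² - (trace)λ + det = 0.
trace(A) = a + d = -2 - 3 = -5.
det(A) = a*d - b*c = (-2)*(-3) - (0)*(0) = 6 - 0 = 6.
Characteristic equation: λ² - (-5)λ + (6) = 0.
Discriminant = (-5)² - 4*(6) = 25 - 24 = 1.
λ = (-5 ± √1) / 2 = (-5 ± 1) / 2 = -3, -2.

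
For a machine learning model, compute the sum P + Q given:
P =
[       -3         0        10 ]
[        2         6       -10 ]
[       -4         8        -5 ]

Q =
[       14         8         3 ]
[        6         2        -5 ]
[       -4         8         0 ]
P + Q =
[       11         8        13 ]
[        8         8       -15 ]
[       -8        16        -5 ]

Matrix addition is elementwise: (P+Q)[i][j] = P[i][j] + Q[i][j].
  (P+Q)[0][0] = (-3) + (14) = 11
  (P+Q)[0][1] = (0) + (8) = 8
  (P+Q)[0][2] = (10) + (3) = 13
  (P+Q)[1][0] = (2) + (6) = 8
  (P+Q)[1][1] = (6) + (2) = 8
  (P+Q)[1][2] = (-10) + (-5) = -15
  (P+Q)[2][0] = (-4) + (-4) = -8
  (P+Q)[2][1] = (8) + (8) = 16
  (P+Q)[2][2] = (-5) + (0) = -5
P + Q =
[       11         8        13 ]
[        8         8       -15 ]
[       -8        16        -5 ]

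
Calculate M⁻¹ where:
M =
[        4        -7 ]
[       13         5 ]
det(M) = 111
M⁻¹ =
[    5/111     7/111 ]
[  -13/111     4/111 ]

For a 2×2 matrix M = [[a, b], [c, d]] with det(M) ≠ 0, M⁻¹ = (1/det(M)) * [[d, -b], [-c, a]].
det(M) = (4)*(5) - (-7)*(13) = 20 + 91 = 111.
M⁻¹ = (1/111) * [[5, 7], [-13, 4]].
Dividing each entry by 111 and reducing:
M⁻¹ =
[    5/111     7/111 ]
[  -13/111     4/111 ]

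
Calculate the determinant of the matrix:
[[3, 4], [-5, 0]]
20

For a 2×2 matrix [[a, b], [c, d]], det = ad - bc
det = (3)(0) - (4)(-5) = 0 - -20 = 20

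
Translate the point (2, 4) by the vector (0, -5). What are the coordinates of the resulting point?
(2, -1)

Translation by (0, -5):
x' = 2 + 0 = 2
y' = 4 + -5 = -1
Homogeneous matrix: [[1, 0, 0], [0, 1, -5], [0, 0, 1]]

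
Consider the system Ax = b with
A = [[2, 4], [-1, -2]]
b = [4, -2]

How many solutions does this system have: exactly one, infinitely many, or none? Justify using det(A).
Infinitely many solutions

det(A) = (2)*(-2) - (4)*(-1) = 0, so A is singular (column 2 is 2 times column 1).
b = [4, -2] = 2 * column 1 of A, so b lies in the column space of A.
A singular matrix whose right-hand side is in its column space gives a 1-parameter family of solutions — infinitely many.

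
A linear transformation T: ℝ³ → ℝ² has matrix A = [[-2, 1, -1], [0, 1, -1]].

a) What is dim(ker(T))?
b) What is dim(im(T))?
dim(ker) = 1, dim(im) = 2

The two rows are not scalar multiples of one another (no single k satisfies row 2 = k × row 1), so they are linearly independent.
Thus rank(A) = 2.
dim(im(T)) = rank(A) = 2.
By the rank-nullity theorem applied to T: ℝ³ → ℝ², rank(A) + nullity(A) = 3 (the domain dimension), so dim(ker(T)) = 3 - 2 = 1.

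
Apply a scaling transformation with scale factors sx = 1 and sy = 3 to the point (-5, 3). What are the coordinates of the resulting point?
(-5, 9)

Scaling matrix:
[[1, 0], [0, 3]]
Result: (-5 × 1, 3 × 3) = (-5, 9)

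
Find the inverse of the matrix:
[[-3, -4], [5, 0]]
[[0, 1/5], [-1/4, -3/20]]

For [[a,b],[c,d]], inverse = (1/det)·[[d,-b],[-c,a]]
det = -3·0 - -4·5 = 20
Inverse = (1/20)·[[0, 4], [-5, -3]]
        = [[0, 1/5], [-1/4, -3/20]]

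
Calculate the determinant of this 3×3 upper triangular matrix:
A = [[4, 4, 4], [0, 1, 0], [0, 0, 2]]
8

The determinant of a triangular matrix is the product of its diagonal entries (the off-diagonal entries above the diagonal do not affect it).
det(A) = (4) * (1) * (2) = 8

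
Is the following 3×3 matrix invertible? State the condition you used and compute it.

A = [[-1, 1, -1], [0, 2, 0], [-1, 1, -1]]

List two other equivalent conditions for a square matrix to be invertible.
No, not invertible; det(A) = 0 (two rows are equal, so the rows are linearly dependent). Equivalent conditions (failing for this A): rank(A) < 3; Ax = 0 has non-trivial solutions; 0 is an eigenvalue; the columns are linearly dependent.

To check invertibility, compute det(A).
In this matrix, row 0 and the last row are identical, so one row is a scalar multiple of another and the rows are linearly dependent.
A matrix with linearly dependent rows has det = 0 and is not invertible.
Equivalent failed conditions:
- rank(A) < 3.
- Ax = 0 has non-trivial solutions.
- 0 is an eigenvalue.
- The columns are linearly dependent.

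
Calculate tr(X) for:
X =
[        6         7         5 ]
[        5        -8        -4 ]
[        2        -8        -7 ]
tr(X) = 6 - 8 - 7 = -9

The trace of a square matrix is the sum of its diagonal entries.
Diagonal entries of X: X[0][0] = 6, X[1][1] = -8, X[2][2] = -7.
tr(X) = 6 - 8 - 7 = -9.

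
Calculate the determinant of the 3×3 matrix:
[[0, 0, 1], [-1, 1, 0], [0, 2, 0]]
-2

Expansion along first row:
det = 0·det([[1,0],[2,0]]) - 0·det([[-1,0],[0,0]]) + 1·det([[-1,1],[0,2]])
    = 0·(1·0 - 0·2) - 0·(-1·0 - 0·0) + 1·(-1·2 - 1·0)
    = 0·0 - 0·0 + 1·-2
    = 0 + 0 + -2 = -2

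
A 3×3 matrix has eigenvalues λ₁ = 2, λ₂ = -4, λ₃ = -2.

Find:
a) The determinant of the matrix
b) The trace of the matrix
det = 16, trace = -4

Two standard eigenvalue identities:
- det(A) equals the product of the eigenvalues (counted with multiplicity).
- trace(A) equals the sum of the eigenvalues.
det(A) = (2)*(-4)*(-2) = 16.
trace(A) = 2 - 4 - 2 = -4.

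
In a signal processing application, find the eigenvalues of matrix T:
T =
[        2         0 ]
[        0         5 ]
λ = 2, 5

Solve det(T - λI) = 0. For a 2×2 matrix the characteristic equation is λ² - (trace)λ + det = 0.
trace(T) = a + d = 2 + 5 = 7.
det(T) = a*d - b*c = (2)*(5) - (0)*(0) = 10 - 0 = 10.
Characteristic equation: λ² - (7)λ + (10) = 0.
Discriminant = (7)² - 4*(10) = 49 - 40 = 9.
λ = (7 ± √9) / 2 = (7 ± 3) / 2 = 2, 5.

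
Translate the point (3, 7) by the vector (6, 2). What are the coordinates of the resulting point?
(9, 9)

Translation by (6, 2):
x' = 3 + 6 = 9
y' = 7 + 2 = 9
Homogeneous matrix: [[1, 0, 6], [0, 1, 2], [0, 0, 1]]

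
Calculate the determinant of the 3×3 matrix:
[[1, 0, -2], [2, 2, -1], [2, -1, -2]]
7

Expansion along first row:
det = 1·det([[2,-1],[-1,-2]]) - 0·det([[2,-1],[2,-2]]) + -2·det([[2,2],[2,-1]])
    = 1·(2·-2 - -1·-1) - 0·(2·-2 - -1·2) + -2·(2·-1 - 2·2)
    = 1·-5 - 0·-2 + -2·-6
    = -5 + 0 + 12 = 7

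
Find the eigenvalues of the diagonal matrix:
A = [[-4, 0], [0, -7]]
λ₁ = -4, λ₂ = -7

The characteristic polynomial of A is det(A - λI) = (-4 - λ)(-7 - λ) = 0.
The roots are λ = -4 and λ = -7, so the eigenvalues are the diagonal entries.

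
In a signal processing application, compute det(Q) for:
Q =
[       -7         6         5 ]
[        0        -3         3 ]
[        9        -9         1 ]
det(Q) = 129

Expand along row 0 (cofactor expansion): det(Q) = a*(e*i - f*h) - b*(d*i - f*g) + c*(d*h - e*g), where the 3×3 is [[a, b, c], [d, e, f], [g, h, i]].
Minor M_00 = (-3)*(1) - (3)*(-9) = -3 + 27 = 24.
Minor M_01 = (0)*(1) - (3)*(9) = 0 - 27 = -27.
Minor M_02 = (0)*(-9) - (-3)*(9) = 0 + 27 = 27.
det(Q) = (-7)*(24) - (6)*(-27) + (5)*(27) = -168 + 162 + 135 = 129.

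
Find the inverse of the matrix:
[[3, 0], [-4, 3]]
[[1/3, 0], [4/9, 1/3]]

For [[a,b],[c,d]], inverse = (1/det)·[[d,-b],[-c,a]]
det = 3·3 - 0·-4 = 9
Inverse = (1/9)·[[3, 0], [4, 3]]
        = [[1/3, 0], [4/9, 1/3]]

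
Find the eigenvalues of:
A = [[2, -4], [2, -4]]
λ = -2, 0

Solve det(A - λI) = 0. For a 2×2 matrix this is λ² - (trace)λ + det = 0.
trace(A) = 2 - 4 = -2.
det(A) = (2)*(-4) - (-4)*(2) = -8 + 8 = 0.
Characteristic equation: λ² - (-2)λ + (0) = 0.
Discriminant: (-2)² - 4*(0) = 4 - 0 = 4.
Roots: λ = (-2 ± √4) / 2 = -2, 0.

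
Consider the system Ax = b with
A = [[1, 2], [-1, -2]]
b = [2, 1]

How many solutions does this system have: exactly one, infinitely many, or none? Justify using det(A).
No solution

det(A) = (1)*(-2) - (2)*(-1) = 0, so A is singular.
The column space of A is span(column 1) = span([1, -1]).
b = [2, 1] is not a scalar multiple of column 1, so b ∉ column space and the system is inconsistent — no solution.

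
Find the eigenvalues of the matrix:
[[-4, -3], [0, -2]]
λ = -4 and λ = -2

Characteristic equation: det(A - λI) = 0
λ² - (trace)λ + (det) = 0
λ² - (-6)λ + (8) = 0
λ² + 6λ + 8 = 0
Solving: λ = -4, -2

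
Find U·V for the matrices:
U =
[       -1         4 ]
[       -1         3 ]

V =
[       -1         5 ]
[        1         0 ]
UV =
[        5        -5 ]
[        4        -5 ]

Matrix multiplication: (UV)[i][j] = sum over k of U[i][k] * V[k][j].
  (UV)[0][0] = (-1)*(-1) + (4)*(1) = 5
  (UV)[0][1] = (-1)*(5) + (4)*(0) = -5
  (UV)[1][0] = (-1)*(-1) + (3)*(1) = 4
  (UV)[1][1] = (-1)*(5) + (3)*(0) = -5
UV =
[        5        -5 ]
[        4        -5 ]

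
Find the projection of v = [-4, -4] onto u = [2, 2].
[-4, -4]

The projection of v onto u is proj_u(v) = ((v·u) / (u·u)) · u.
v·u = (-4)*(2) + (-4)*(2) = -16.
u·u = (2)*(2) + (2)*(2) = 8.
coefficient = -16 / 8 = -2.
proj_u(v) = -2 · [2, 2] = [-4, -4].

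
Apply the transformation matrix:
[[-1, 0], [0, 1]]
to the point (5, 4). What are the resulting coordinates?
(-5, 4)

Matrix multiplication:
[[-1, 0], [0, 1]] × [5, 4]ᵀ
= [-1×5 + 0×4, 0×5 + 1×4]ᵀ
= [-5.0000, 4.0000]ᵀ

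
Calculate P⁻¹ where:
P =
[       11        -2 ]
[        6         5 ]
det(P) = 67
P⁻¹ =
[     5/67      2/67 ]
[    -6/67     11/67 ]

For a 2×2 matrix P = [[a, b], [c, d]] with det(P) ≠ 0, P⁻¹ = (1/det(P)) * [[d, -b], [-c, a]].
det(P) = (11)*(5) - (-2)*(6) = 55 + 12 = 67.
P⁻¹ = (1/67) * [[5, 2], [-6, 11]].
Dividing each entry by 67 and reducing:
P⁻¹ =
[     5/67      2/67 ]
[    -6/67     11/67 ]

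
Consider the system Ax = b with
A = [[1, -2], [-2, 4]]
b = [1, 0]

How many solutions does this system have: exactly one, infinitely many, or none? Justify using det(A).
No solution

det(A) = (1)*(4) - (-2)*(-2) = 0, so A is singular.
The column space of A is span(column 1) = span([1, -2]).
b = [1, 0] is not a scalar multiple of column 1, so b ∉ column space and the system is inconsistent — no solution.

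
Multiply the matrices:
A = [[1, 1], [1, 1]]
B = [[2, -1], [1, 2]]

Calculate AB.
[[3, 1], [3, 1]]

Each entry (i,j) of AB = sum over k of A[i][k]*B[k][j].
(AB)[0][0] = (1)*(2) + (1)*(1) = 3
(AB)[0][1] = (1)*(-1) + (1)*(2) = 1
(AB)[1][0] = (1)*(2) + (1)*(1) = 3
(AB)[1][1] = (1)*(-1) + (1)*(2) = 1
AB = [[3, 1], [3, 1]]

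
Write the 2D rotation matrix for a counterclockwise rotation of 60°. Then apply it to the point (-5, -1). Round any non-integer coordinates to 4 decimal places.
R = [[1/2, -√3/2], [√3/2, 1/2]]; R·(-5, -1) = (-1.6340, -4.8301)

Rotation matrix formula: R(θ) = [[cos θ, -sin θ], [sin θ, cos θ]]
For θ = 60°:
cos(60°) = 1/2
sin(60°) = √3/2
R = [[1/2, -√3/2], [√3/2, 1/2]]
Apply to (-5, -1): [1/2·-5 + (-√3/2)·-1, √3/2·-5 + 1/2·-1] = (-1.6340, -4.8301)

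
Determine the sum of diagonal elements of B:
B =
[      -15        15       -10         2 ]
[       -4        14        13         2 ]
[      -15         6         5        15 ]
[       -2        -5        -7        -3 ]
tr(B) = -15 + 14 + 5 - 3 = 1

The trace of a square matrix is the sum of its diagonal entries.
Diagonal entries of B: B[0][0] = -15, B[1][1] = 14, B[2][2] = 5, B[3][3] = -3.
tr(B) = -15 + 14 + 5 - 3 = 1.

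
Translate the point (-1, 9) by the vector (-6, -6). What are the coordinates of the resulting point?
(-7, 3)

Translation by (-6, -6):
x' = -1 + -6 = -7
y' = 9 + -6 = 3
Homogeneous matrix: [[1, 0, -6], [0, 1, -6], [0, 0, 1]]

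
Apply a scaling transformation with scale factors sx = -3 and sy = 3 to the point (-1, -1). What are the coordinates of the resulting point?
(3, -3)

Scaling matrix:
[[-3, 0], [0, 3]]
Result: (-1 × -3, -1 × 3) = (3, -3)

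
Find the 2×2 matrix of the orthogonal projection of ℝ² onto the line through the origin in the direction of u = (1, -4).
[[1/17, -4/17], [-4/17, 16/17]]

The orthogonal projection onto the line spanned by a nonzero vector u = (a, b) has matrix P = (u uᵀ) / (uᵀ u) = (1/(a² + b²)) · [[a², ab], [ab, b²]].
Here u = (1, -4), so a² + b² = 1 + 16 = 17.
P = (1/17) · [[1, -4], [-4, 16]] = [[1/17, -4/17], [-4/17, 16/17]].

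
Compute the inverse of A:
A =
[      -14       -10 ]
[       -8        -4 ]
det(A) = -24
A⁻¹ =
[      1/6     -5/12 ]
[     -1/3      7/12 ]

For a 2×2 matrix A = [[a, b], [c, d]] with det(A) ≠ 0, A⁻¹ = (1/det(A)) * [[d, -b], [-c, a]].
det(A) = (-14)*(-4) - (-10)*(-8) = 56 - 80 = -24.
A⁻¹ = (1/-24) * [[-4, 10], [8, -14]].
Dividing each entry by -24 and reducing:
A⁻¹ =
[      1/6     -5/12 ]
[     -1/3      7/12 ]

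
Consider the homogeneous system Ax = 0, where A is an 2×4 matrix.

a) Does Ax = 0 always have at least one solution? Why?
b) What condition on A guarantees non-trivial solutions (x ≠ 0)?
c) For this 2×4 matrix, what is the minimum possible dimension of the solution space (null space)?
a) Yes, x = 0 is always a solution. b) When A has linearly dependent columns (rank < n). c) Minimum nullity = 2.

a) x = 0 satisfies A·0 = 0, so the zero vector is always a solution.
b) Non-trivial solutions exist iff the columns of A are linearly dependent, equivalently rank(A) < n (the number of columns).
c) By rank-nullity, rank(A) + nullity(A) = n = 4. Since A has only 2 rows, rank(A) ≤ 2, so nullity(A) ≥ 4 - 2 = 2.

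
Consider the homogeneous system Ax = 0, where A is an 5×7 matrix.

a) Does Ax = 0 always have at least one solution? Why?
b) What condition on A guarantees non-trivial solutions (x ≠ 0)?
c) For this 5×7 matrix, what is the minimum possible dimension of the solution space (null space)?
a) Yes, x = 0 is always a solution. b) When A has linearly dependent columns (rank < n). c) Minimum nullity = 2.

a) x = 0 satisfies A·0 = 0, so the zero vector is always a solution.
b) Non-trivial solutions exist iff the columns of A are linearly dependent, equivalently rank(A) < n (the number of columns).
c) By rank-nullity, rank(A) + nullity(A) = n = 7. Since A has only 5 rows, rank(A) ≤ 5, so nullity(A) ≥ 7 - 5 = 2.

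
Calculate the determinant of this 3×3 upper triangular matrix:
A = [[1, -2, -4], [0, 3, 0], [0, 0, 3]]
9

The determinant of a triangular matrix is the product of its diagonal entries (the off-diagonal entries above the diagonal do not affect it).
det(A) = (1) * (3) * (3) = 9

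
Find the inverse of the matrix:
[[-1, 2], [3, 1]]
[[-1/7, 2/7], [3/7, 1/7]]

For [[a,b],[c,d]], inverse = (1/det)·[[d,-b],[-c,a]]
det = -1·1 - 2·3 = -7
Inverse = (1/-7)·[[1, -2], [-3, -1]]
        = [[-1/7, 2/7], [3/7, 1/7]]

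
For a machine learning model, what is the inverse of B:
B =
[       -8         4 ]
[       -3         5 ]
det(B) = -28
B⁻¹ =
[    -5/28       1/7 ]
[    -3/28       2/7 ]

For a 2×2 matrix B = [[a, b], [c, d]] with det(B) ≠ 0, B⁻¹ = (1/det(B)) * [[d, -b], [-c, a]].
det(B) = (-8)*(5) - (4)*(-3) = -40 + 12 = -28.
B⁻¹ = (1/-28) * [[5, -4], [3, -8]].
Dividing each entry by -28 and reducing:
B⁻¹ =
[    -5/28       1/7 ]
[    -3/28       2/7 ]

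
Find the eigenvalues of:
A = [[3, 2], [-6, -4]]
λ = -1, 0

Solve det(A - λI) = 0. For a 2×2 matrix this is λ² - (trace)λ + det = 0.
trace(A) = 3 - 4 = -1.
det(A) = (3)*(-4) - (2)*(-6) = -12 + 12 = 0.
Characteristic equation: λ² - (-1)λ + (0) = 0.
Discriminant: (-1)² - 4*(0) = 1 - 0 = 1.
Roots: λ = (-1 ± √1) / 2 = -1, 0.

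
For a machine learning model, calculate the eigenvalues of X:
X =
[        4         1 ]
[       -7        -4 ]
λ = -3, 3

Solve det(X - λI) = 0. For a 2×2 matrix the characteristic equation is λ² - (trace)λ + det = 0.
trace(X) = a + d = 4 - 4 = 0.
det(X) = a*d - b*c = (4)*(-4) - (1)*(-7) = -16 + 7 = -9.
Characteristic equation: λ² - (0)λ + (-9) = 0.
Discriminant = (0)² - 4*(-9) = 0 + 36 = 36.
λ = (0 ± √36) / 2 = (0 ± 6) / 2 = -3, 3.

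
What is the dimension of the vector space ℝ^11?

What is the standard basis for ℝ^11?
Dimension = 11; standard basis = {e_1, e_2, e_3, …, e_11}

ℝ^11 is the space of 11-tuples of real numbers; its dimension is 11.
The standard basis consists of 11 vectors: e_1, e_2, e_3, …, e_11, where e_i is the vector with 1 in position i and 0 elsewhere.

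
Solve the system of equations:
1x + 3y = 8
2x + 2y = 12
x = 5, y = 1

Use elimination (row reduction):
Equation 1: 1x + 3y = 8.
Equation 2: 2x + 2y = 12.
Multiply Eq1 by 2 and Eq2 by 1: 2x + 6y = 16;  2x + 2y = 12.
Subtract: (-4)y = -4, so y = 1.
Back-substitute into Eq1: 1x + 3*(1) = 8, so x = 5.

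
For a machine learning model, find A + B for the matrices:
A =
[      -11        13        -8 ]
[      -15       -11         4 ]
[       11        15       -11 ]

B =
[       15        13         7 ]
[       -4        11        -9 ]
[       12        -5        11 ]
A + B =
[        4        26        -1 ]
[      -19         0        -5 ]
[       23        10         0 ]

Matrix addition is elementwise: (A+B)[i][j] = A[i][j] + B[i][j].
  (A+B)[0][0] = (-11) + (15) = 4
  (A+B)[0][1] = (13) + (13) = 26
  (A+B)[0][2] = (-8) + (7) = -1
  (A+B)[1][0] = (-15) + (-4) = -19
  (A+B)[1][1] = (-11) + (11) = 0
  (A+B)[1][2] = (4) + (-9) = -5
  (A+B)[2][0] = (11) + (12) = 23
  (A+B)[2][1] = (15) + (-5) = 10
  (A+B)[2][2] = (-11) + (11) = 0
A + B =
[        4        26        -1 ]
[      -19         0        -5 ]
[       23        10         0 ]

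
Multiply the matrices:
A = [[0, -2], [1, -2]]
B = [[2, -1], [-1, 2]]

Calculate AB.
[[2, -4], [4, -5]]

Each entry (i,j) of AB = sum over k of A[i][k]*B[k][j].
(AB)[0][0] = (0)*(2) + (-2)*(-1) = 2
(AB)[0][1] = (0)*(-1) + (-2)*(2) = -4
(AB)[1][0] = (1)*(2) + (-2)*(-1) = 4
(AB)[1][1] = (1)*(-1) + (-2)*(2) = -5
AB = [[2, -4], [4, -5]]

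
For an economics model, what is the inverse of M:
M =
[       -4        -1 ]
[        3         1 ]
det(M) = -1
M⁻¹ =
[       -1        -1 ]
[        3         4 ]

For a 2×2 matrix M = [[a, b], [c, d]] with det(M) ≠ 0, M⁻¹ = (1/det(M)) * [[d, -b], [-c, a]].
det(M) = (-4)*(1) - (-1)*(3) = -4 + 3 = -1.
M⁻¹ = (1/-1) * [[1, 1], [-3, -4]].
Dividing each entry by -1 and reducing:
M⁻¹ =
[       -1        -1 ]
[        3         4 ]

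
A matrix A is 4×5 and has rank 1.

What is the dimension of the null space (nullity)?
4

The rank-nullity theorem for an m×n matrix states:
rank(A) + nullity(A) = n (the number of columns).
Here n = 5 and rank(A) = 1, so nullity(A) = 5 - 1 = 4.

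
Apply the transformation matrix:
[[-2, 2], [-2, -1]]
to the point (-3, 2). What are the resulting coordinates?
(10, 4)

Matrix multiplication:
[[-2, 2], [-2, -1]] × [-3, 2]ᵀ
= [-2×-3 + 2×2, -2×-3 + -1×2]ᵀ
= [10.0000, 4.0000]ᵀ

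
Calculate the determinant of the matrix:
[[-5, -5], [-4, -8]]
20

For a 2×2 matrix [[a, b], [c, d]], det = ad - bc
det = (-5)(-8) - (-5)(-4) = 40 - 20 = 20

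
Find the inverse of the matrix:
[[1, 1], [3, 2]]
[[-2, 1], [3, -1]]

For [[a,b],[c,d]], inverse = (1/det)·[[d,-b],[-c,a]]
det = 1·2 - 1·3 = -1
Inverse = (1/-1)·[[2, -1], [-3, 1]]
        = [[-2, 1], [3, -1]]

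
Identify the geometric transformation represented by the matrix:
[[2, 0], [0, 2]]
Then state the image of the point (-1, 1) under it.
uniform scaling by factor 2; image of (-1, 1) is (-2, 2)

This is a diagonal matrix with equal entries 2, so it scales both axes by the same factor 2.
The matrix [[2, 0], [0, 2]] represents: uniform scaling by factor 2.
Applying it to (-1, 1): [2·-1 + 0·1, 0·-1 + 2·1] = (-2, 2).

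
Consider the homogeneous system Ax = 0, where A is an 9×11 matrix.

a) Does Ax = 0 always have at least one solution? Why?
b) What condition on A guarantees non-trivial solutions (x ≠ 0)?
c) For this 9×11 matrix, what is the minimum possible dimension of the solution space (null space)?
a) Yes, x = 0 is always a solution. b) When A has linearly dependent columns (rank < n). c) Minimum nullity = 2.

a) x = 0 satisfies A·0 = 0, so the zero vector is always a solution.
b) Non-trivial solutions exist iff the columns of A are linearly dependent, equivalently rank(A) < n (the number of columns).
c) By rank-nullity, rank(A) + nullity(A) = n = 11. Since A has only 9 rows, rank(A) ≤ 9, so nullity(A) ≥ 11 - 9 = 2.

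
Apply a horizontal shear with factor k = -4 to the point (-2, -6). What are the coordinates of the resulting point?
(22, -6)

Shear matrix for horizontal shear with factor k = -4:
[[1, -4], [0, 1]]
Result: (-2, -6) → (22, -6)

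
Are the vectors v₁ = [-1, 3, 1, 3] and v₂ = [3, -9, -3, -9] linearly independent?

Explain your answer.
No, linearly dependent (v₂ = -3·v₁)

Check whether there is a scalar k with v₂ = k·v₁.
Comparing components, k = -3 satisfies -3·[-1, 3, 1, 3] = [3, -9, -3, -9].
Since v₂ is a scalar multiple of v₁, the two vectors are linearly dependent.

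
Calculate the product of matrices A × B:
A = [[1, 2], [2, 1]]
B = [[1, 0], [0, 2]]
[[1, 4], [2, 2]]

Matrix multiplication:
C[0][0] = 1×1 + 2×0 = 1
C[0][1] = 1×0 + 2×2 = 4
C[1][0] = 2×1 + 1×0 = 2
C[1][1] = 2×0 + 1×2 = 2
Result: [[1, 4], [2, 2]]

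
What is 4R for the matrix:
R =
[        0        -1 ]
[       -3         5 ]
4R =
[        0        -4 ]
[      -12        20 ]

Scalar multiplication is elementwise: (4R)[i][j] = 4 * R[i][j].
  (4R)[0][0] = 4 * (0) = 0
  (4R)[0][1] = 4 * (-1) = -4
  (4R)[1][0] = 4 * (-3) = -12
  (4R)[1][1] = 4 * (5) = 20
4R =
[        0        -4 ]
[      -12        20 ]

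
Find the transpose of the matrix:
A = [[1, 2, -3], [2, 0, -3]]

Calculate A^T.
[[1, 2], [2, 0], [-3, -3]]

The transpose sends entry (i,j) to (j,i); rows become columns.
Row 0 of A: [1, 2, -3] -> column 0 of A^T.
Row 1 of A: [2, 0, -3] -> column 1 of A^T.
A^T = [[1, 2], [2, 0], [-3, -3]]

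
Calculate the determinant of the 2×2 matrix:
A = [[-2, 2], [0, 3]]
-6

For A = [[a, b], [c, d]], det(A) = a*d - b*c.
det(A) = (-2)*(3) - (2)*(0) = -6 - 0 = -6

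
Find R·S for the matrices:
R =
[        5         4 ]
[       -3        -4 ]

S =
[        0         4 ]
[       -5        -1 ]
RS =
[      -20        16 ]
[       20        -8 ]

Matrix multiplication: (RS)[i][j] = sum over k of R[i][k] * S[k][j].
  (RS)[0][0] = (5)*(0) + (4)*(-5) = -20
  (RS)[0][1] = (5)*(4) + (4)*(-1) = 16
  (RS)[1][0] = (-3)*(0) + (-4)*(-5) = 20
  (RS)[1][1] = (-3)*(4) + (-4)*(-1) = -8
RS =
[      -20        16 ]
[       20        -8 ]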